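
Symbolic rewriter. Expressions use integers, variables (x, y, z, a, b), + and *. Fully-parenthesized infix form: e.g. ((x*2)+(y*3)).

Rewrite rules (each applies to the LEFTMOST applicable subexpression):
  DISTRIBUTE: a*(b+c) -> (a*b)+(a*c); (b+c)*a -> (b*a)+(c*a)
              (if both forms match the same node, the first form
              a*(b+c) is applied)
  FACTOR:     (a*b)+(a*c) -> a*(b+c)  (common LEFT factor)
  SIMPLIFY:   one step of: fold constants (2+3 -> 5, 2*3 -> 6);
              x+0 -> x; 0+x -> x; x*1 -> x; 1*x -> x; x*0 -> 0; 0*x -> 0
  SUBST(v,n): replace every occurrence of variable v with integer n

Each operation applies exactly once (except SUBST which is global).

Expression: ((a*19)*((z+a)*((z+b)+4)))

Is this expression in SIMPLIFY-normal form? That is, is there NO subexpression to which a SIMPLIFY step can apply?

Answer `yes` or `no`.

Expression: ((a*19)*((z+a)*((z+b)+4)))
Scanning for simplifiable subexpressions (pre-order)...
  at root: ((a*19)*((z+a)*((z+b)+4))) (not simplifiable)
  at L: (a*19) (not simplifiable)
  at R: ((z+a)*((z+b)+4)) (not simplifiable)
  at RL: (z+a) (not simplifiable)
  at RR: ((z+b)+4) (not simplifiable)
  at RRL: (z+b) (not simplifiable)
Result: no simplifiable subexpression found -> normal form.

Answer: yes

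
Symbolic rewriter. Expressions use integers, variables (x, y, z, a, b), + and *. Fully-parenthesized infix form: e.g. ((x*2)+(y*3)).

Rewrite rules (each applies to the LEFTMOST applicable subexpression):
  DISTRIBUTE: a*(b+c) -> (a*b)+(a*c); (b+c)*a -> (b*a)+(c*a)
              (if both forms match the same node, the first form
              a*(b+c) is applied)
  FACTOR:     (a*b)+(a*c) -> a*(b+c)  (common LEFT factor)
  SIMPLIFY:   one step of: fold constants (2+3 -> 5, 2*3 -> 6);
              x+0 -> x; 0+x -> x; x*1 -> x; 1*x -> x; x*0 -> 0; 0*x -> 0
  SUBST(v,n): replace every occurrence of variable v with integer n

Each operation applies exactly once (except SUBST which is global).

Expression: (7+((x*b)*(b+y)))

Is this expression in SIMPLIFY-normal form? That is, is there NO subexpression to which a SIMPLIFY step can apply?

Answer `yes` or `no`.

Answer: yes

Derivation:
Expression: (7+((x*b)*(b+y)))
Scanning for simplifiable subexpressions (pre-order)...
  at root: (7+((x*b)*(b+y))) (not simplifiable)
  at R: ((x*b)*(b+y)) (not simplifiable)
  at RL: (x*b) (not simplifiable)
  at RR: (b+y) (not simplifiable)
Result: no simplifiable subexpression found -> normal form.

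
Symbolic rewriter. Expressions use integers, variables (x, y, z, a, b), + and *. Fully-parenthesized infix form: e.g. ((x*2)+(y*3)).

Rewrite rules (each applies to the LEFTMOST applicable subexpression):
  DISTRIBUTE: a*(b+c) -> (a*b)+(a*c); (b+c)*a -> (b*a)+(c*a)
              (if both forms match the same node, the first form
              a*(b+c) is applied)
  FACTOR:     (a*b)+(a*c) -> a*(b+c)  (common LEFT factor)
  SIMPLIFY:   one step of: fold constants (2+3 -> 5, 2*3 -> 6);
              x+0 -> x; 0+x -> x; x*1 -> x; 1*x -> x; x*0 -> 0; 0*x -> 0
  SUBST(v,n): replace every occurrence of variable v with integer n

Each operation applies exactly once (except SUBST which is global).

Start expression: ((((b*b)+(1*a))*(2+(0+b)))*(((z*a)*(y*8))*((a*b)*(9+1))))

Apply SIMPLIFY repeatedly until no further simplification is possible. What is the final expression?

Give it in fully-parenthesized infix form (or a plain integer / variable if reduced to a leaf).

Answer: ((((b*b)+a)*(2+b))*(((z*a)*(y*8))*((a*b)*10)))

Derivation:
Start: ((((b*b)+(1*a))*(2+(0+b)))*(((z*a)*(y*8))*((a*b)*(9+1))))
Step 1: at LLR: (1*a) -> a; overall: ((((b*b)+(1*a))*(2+(0+b)))*(((z*a)*(y*8))*((a*b)*(9+1)))) -> ((((b*b)+a)*(2+(0+b)))*(((z*a)*(y*8))*((a*b)*(9+1))))
Step 2: at LRR: (0+b) -> b; overall: ((((b*b)+a)*(2+(0+b)))*(((z*a)*(y*8))*((a*b)*(9+1)))) -> ((((b*b)+a)*(2+b))*(((z*a)*(y*8))*((a*b)*(9+1))))
Step 3: at RRR: (9+1) -> 10; overall: ((((b*b)+a)*(2+b))*(((z*a)*(y*8))*((a*b)*(9+1)))) -> ((((b*b)+a)*(2+b))*(((z*a)*(y*8))*((a*b)*10)))
Fixed point: ((((b*b)+a)*(2+b))*(((z*a)*(y*8))*((a*b)*10)))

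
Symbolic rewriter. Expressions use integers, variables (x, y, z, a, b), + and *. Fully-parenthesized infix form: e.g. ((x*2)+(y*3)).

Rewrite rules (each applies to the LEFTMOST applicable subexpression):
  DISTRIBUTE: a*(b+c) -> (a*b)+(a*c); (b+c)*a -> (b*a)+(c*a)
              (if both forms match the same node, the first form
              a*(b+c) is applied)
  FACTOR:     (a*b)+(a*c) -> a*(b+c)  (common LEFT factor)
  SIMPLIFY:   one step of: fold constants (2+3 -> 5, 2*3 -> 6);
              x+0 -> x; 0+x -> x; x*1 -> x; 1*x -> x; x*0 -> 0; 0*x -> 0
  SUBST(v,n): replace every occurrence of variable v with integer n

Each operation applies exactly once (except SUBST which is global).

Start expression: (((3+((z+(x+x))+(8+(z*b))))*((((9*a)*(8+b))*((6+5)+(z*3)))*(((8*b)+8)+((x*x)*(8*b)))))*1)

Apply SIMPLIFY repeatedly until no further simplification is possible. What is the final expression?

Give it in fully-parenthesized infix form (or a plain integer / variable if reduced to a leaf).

Start: (((3+((z+(x+x))+(8+(z*b))))*((((9*a)*(8+b))*((6+5)+(z*3)))*(((8*b)+8)+((x*x)*(8*b)))))*1)
Step 1: at root: (((3+((z+(x+x))+(8+(z*b))))*((((9*a)*(8+b))*((6+5)+(z*3)))*(((8*b)+8)+((x*x)*(8*b)))))*1) -> ((3+((z+(x+x))+(8+(z*b))))*((((9*a)*(8+b))*((6+5)+(z*3)))*(((8*b)+8)+((x*x)*(8*b))))); overall: (((3+((z+(x+x))+(8+(z*b))))*((((9*a)*(8+b))*((6+5)+(z*3)))*(((8*b)+8)+((x*x)*(8*b)))))*1) -> ((3+((z+(x+x))+(8+(z*b))))*((((9*a)*(8+b))*((6+5)+(z*3)))*(((8*b)+8)+((x*x)*(8*b)))))
Step 2: at RLRL: (6+5) -> 11; overall: ((3+((z+(x+x))+(8+(z*b))))*((((9*a)*(8+b))*((6+5)+(z*3)))*(((8*b)+8)+((x*x)*(8*b))))) -> ((3+((z+(x+x))+(8+(z*b))))*((((9*a)*(8+b))*(11+(z*3)))*(((8*b)+8)+((x*x)*(8*b)))))
Fixed point: ((3+((z+(x+x))+(8+(z*b))))*((((9*a)*(8+b))*(11+(z*3)))*(((8*b)+8)+((x*x)*(8*b)))))

Answer: ((3+((z+(x+x))+(8+(z*b))))*((((9*a)*(8+b))*(11+(z*3)))*(((8*b)+8)+((x*x)*(8*b)))))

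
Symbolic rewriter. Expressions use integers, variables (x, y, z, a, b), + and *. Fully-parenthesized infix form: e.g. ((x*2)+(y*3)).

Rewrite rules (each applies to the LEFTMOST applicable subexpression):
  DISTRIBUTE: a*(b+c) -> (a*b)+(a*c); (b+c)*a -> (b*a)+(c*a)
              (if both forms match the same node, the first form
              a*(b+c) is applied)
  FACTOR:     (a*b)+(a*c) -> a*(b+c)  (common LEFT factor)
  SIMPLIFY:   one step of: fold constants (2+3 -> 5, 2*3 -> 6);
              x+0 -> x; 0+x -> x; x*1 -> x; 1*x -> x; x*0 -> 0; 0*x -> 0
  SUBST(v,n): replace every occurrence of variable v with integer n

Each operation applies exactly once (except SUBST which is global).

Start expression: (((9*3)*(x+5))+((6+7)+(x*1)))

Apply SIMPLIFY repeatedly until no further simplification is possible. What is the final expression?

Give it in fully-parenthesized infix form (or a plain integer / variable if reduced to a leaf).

Start: (((9*3)*(x+5))+((6+7)+(x*1)))
Step 1: at LL: (9*3) -> 27; overall: (((9*3)*(x+5))+((6+7)+(x*1))) -> ((27*(x+5))+((6+7)+(x*1)))
Step 2: at RL: (6+7) -> 13; overall: ((27*(x+5))+((6+7)+(x*1))) -> ((27*(x+5))+(13+(x*1)))
Step 3: at RR: (x*1) -> x; overall: ((27*(x+5))+(13+(x*1))) -> ((27*(x+5))+(13+x))
Fixed point: ((27*(x+5))+(13+x))

Answer: ((27*(x+5))+(13+x))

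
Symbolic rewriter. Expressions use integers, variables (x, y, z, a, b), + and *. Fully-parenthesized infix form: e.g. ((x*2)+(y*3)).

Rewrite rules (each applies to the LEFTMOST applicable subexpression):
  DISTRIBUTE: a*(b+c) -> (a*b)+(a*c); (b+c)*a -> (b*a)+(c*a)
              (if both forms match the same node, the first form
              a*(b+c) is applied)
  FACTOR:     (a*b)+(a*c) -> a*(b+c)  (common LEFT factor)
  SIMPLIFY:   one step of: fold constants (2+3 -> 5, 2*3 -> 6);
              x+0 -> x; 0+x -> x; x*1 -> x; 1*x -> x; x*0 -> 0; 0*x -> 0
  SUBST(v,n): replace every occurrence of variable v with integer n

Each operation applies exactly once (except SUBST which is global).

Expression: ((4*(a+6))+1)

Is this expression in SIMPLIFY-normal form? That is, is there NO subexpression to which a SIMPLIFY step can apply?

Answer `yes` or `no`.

Answer: yes

Derivation:
Expression: ((4*(a+6))+1)
Scanning for simplifiable subexpressions (pre-order)...
  at root: ((4*(a+6))+1) (not simplifiable)
  at L: (4*(a+6)) (not simplifiable)
  at LR: (a+6) (not simplifiable)
Result: no simplifiable subexpression found -> normal form.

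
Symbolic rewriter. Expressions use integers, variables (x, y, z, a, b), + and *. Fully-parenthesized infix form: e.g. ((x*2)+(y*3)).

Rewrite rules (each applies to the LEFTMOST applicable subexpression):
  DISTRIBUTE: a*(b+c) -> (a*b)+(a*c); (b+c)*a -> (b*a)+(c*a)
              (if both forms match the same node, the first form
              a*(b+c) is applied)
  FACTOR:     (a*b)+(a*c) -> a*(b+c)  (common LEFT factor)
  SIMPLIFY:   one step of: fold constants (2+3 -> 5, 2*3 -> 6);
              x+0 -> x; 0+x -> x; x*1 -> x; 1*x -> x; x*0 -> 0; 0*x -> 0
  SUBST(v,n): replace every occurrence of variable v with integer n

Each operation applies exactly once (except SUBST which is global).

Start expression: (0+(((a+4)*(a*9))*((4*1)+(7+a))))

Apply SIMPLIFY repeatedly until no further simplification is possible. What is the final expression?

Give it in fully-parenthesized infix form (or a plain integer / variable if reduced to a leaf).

Answer: (((a+4)*(a*9))*(4+(7+a)))

Derivation:
Start: (0+(((a+4)*(a*9))*((4*1)+(7+a))))
Step 1: at root: (0+(((a+4)*(a*9))*((4*1)+(7+a)))) -> (((a+4)*(a*9))*((4*1)+(7+a))); overall: (0+(((a+4)*(a*9))*((4*1)+(7+a)))) -> (((a+4)*(a*9))*((4*1)+(7+a)))
Step 2: at RL: (4*1) -> 4; overall: (((a+4)*(a*9))*((4*1)+(7+a))) -> (((a+4)*(a*9))*(4+(7+a)))
Fixed point: (((a+4)*(a*9))*(4+(7+a)))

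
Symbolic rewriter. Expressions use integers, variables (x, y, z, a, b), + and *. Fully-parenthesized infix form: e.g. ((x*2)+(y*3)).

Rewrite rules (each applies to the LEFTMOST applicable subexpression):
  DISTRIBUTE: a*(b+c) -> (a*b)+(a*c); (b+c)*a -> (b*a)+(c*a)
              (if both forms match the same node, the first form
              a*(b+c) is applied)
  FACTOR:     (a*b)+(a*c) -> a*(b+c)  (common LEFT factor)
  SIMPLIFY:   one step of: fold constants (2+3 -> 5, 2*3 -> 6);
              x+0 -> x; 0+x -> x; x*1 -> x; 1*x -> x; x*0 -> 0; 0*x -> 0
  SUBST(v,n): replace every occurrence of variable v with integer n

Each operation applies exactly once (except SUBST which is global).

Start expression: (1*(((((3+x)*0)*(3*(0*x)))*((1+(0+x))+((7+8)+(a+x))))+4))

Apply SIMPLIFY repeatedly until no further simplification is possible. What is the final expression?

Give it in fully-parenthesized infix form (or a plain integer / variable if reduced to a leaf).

Start: (1*(((((3+x)*0)*(3*(0*x)))*((1+(0+x))+((7+8)+(a+x))))+4))
Step 1: at root: (1*(((((3+x)*0)*(3*(0*x)))*((1+(0+x))+((7+8)+(a+x))))+4)) -> (((((3+x)*0)*(3*(0*x)))*((1+(0+x))+((7+8)+(a+x))))+4); overall: (1*(((((3+x)*0)*(3*(0*x)))*((1+(0+x))+((7+8)+(a+x))))+4)) -> (((((3+x)*0)*(3*(0*x)))*((1+(0+x))+((7+8)+(a+x))))+4)
Step 2: at LLL: ((3+x)*0) -> 0; overall: (((((3+x)*0)*(3*(0*x)))*((1+(0+x))+((7+8)+(a+x))))+4) -> (((0*(3*(0*x)))*((1+(0+x))+((7+8)+(a+x))))+4)
Step 3: at LL: (0*(3*(0*x))) -> 0; overall: (((0*(3*(0*x)))*((1+(0+x))+((7+8)+(a+x))))+4) -> ((0*((1+(0+x))+((7+8)+(a+x))))+4)
Step 4: at L: (0*((1+(0+x))+((7+8)+(a+x)))) -> 0; overall: ((0*((1+(0+x))+((7+8)+(a+x))))+4) -> (0+4)
Step 5: at root: (0+4) -> 4; overall: (0+4) -> 4
Fixed point: 4

Answer: 4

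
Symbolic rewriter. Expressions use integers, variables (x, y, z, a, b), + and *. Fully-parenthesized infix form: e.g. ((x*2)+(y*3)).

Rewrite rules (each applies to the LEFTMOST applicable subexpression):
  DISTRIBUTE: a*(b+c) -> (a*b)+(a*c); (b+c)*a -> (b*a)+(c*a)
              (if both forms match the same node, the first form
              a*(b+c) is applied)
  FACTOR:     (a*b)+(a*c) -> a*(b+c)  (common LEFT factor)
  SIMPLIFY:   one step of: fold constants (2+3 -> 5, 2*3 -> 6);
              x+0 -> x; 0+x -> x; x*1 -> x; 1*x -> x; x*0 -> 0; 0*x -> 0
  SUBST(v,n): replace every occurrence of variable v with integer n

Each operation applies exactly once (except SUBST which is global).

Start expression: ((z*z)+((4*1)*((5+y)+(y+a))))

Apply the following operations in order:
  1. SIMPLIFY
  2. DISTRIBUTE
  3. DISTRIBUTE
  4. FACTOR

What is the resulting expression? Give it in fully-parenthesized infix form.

Start: ((z*z)+((4*1)*((5+y)+(y+a))))
Apply SIMPLIFY at RL (target: (4*1)): ((z*z)+((4*1)*((5+y)+(y+a)))) -> ((z*z)+(4*((5+y)+(y+a))))
Apply DISTRIBUTE at R (target: (4*((5+y)+(y+a)))): ((z*z)+(4*((5+y)+(y+a)))) -> ((z*z)+((4*(5+y))+(4*(y+a))))
Apply DISTRIBUTE at RL (target: (4*(5+y))): ((z*z)+((4*(5+y))+(4*(y+a)))) -> ((z*z)+(((4*5)+(4*y))+(4*(y+a))))
Apply FACTOR at RL (target: ((4*5)+(4*y))): ((z*z)+(((4*5)+(4*y))+(4*(y+a)))) -> ((z*z)+((4*(5+y))+(4*(y+a))))

Answer: ((z*z)+((4*(5+y))+(4*(y+a))))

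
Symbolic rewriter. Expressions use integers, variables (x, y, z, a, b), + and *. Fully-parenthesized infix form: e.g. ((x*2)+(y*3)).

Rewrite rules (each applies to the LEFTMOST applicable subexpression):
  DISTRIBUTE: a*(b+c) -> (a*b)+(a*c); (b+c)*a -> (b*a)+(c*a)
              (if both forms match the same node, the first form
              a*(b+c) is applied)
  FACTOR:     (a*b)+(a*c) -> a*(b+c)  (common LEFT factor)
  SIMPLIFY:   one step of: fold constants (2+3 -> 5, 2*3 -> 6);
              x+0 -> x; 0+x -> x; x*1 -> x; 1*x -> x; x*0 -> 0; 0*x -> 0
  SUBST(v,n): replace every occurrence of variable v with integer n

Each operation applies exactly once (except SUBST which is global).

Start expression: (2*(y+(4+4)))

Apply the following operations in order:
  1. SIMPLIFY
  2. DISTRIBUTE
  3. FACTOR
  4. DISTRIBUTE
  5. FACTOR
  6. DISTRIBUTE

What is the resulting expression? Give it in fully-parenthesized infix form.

Start: (2*(y+(4+4)))
Apply SIMPLIFY at RR (target: (4+4)): (2*(y+(4+4))) -> (2*(y+8))
Apply DISTRIBUTE at root (target: (2*(y+8))): (2*(y+8)) -> ((2*y)+(2*8))
Apply FACTOR at root (target: ((2*y)+(2*8))): ((2*y)+(2*8)) -> (2*(y+8))
Apply DISTRIBUTE at root (target: (2*(y+8))): (2*(y+8)) -> ((2*y)+(2*8))
Apply FACTOR at root (target: ((2*y)+(2*8))): ((2*y)+(2*8)) -> (2*(y+8))
Apply DISTRIBUTE at root (target: (2*(y+8))): (2*(y+8)) -> ((2*y)+(2*8))

Answer: ((2*y)+(2*8))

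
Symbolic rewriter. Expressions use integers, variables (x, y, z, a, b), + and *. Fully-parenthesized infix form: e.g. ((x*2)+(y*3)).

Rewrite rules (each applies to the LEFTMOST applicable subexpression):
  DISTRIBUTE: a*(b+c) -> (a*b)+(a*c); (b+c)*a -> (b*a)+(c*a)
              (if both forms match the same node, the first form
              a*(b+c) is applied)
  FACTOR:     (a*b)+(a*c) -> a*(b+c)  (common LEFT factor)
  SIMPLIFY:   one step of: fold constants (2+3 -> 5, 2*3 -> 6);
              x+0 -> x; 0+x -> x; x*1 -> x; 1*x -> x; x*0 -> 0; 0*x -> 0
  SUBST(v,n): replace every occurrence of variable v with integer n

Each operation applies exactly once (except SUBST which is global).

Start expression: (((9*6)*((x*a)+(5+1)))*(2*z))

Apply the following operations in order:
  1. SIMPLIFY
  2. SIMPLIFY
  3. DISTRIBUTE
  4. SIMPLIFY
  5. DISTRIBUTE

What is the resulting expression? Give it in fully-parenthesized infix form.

Answer: (((54*(x*a))*(2*z))+(324*(2*z)))

Derivation:
Start: (((9*6)*((x*a)+(5+1)))*(2*z))
Apply SIMPLIFY at LL (target: (9*6)): (((9*6)*((x*a)+(5+1)))*(2*z)) -> ((54*((x*a)+(5+1)))*(2*z))
Apply SIMPLIFY at LRR (target: (5+1)): ((54*((x*a)+(5+1)))*(2*z)) -> ((54*((x*a)+6))*(2*z))
Apply DISTRIBUTE at L (target: (54*((x*a)+6))): ((54*((x*a)+6))*(2*z)) -> (((54*(x*a))+(54*6))*(2*z))
Apply SIMPLIFY at LR (target: (54*6)): (((54*(x*a))+(54*6))*(2*z)) -> (((54*(x*a))+324)*(2*z))
Apply DISTRIBUTE at root (target: (((54*(x*a))+324)*(2*z))): (((54*(x*a))+324)*(2*z)) -> (((54*(x*a))*(2*z))+(324*(2*z)))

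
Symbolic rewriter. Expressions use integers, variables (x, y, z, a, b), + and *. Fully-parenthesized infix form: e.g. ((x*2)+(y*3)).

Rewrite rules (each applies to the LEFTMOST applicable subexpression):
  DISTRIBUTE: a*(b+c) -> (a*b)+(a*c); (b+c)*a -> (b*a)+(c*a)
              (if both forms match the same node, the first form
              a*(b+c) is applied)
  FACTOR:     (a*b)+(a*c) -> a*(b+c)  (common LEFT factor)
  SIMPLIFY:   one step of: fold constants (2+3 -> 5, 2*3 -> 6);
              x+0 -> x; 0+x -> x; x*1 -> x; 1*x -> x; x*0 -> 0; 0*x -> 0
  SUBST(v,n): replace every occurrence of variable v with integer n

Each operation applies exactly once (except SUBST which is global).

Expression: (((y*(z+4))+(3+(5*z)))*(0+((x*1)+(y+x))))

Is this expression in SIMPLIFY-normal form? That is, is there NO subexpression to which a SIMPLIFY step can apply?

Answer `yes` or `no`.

Expression: (((y*(z+4))+(3+(5*z)))*(0+((x*1)+(y+x))))
Scanning for simplifiable subexpressions (pre-order)...
  at root: (((y*(z+4))+(3+(5*z)))*(0+((x*1)+(y+x)))) (not simplifiable)
  at L: ((y*(z+4))+(3+(5*z))) (not simplifiable)
  at LL: (y*(z+4)) (not simplifiable)
  at LLR: (z+4) (not simplifiable)
  at LR: (3+(5*z)) (not simplifiable)
  at LRR: (5*z) (not simplifiable)
  at R: (0+((x*1)+(y+x))) (SIMPLIFIABLE)
  at RR: ((x*1)+(y+x)) (not simplifiable)
  at RRL: (x*1) (SIMPLIFIABLE)
  at RRR: (y+x) (not simplifiable)
Found simplifiable subexpr at path R: (0+((x*1)+(y+x)))
One SIMPLIFY step would give: (((y*(z+4))+(3+(5*z)))*((x*1)+(y+x)))
-> NOT in normal form.

Answer: no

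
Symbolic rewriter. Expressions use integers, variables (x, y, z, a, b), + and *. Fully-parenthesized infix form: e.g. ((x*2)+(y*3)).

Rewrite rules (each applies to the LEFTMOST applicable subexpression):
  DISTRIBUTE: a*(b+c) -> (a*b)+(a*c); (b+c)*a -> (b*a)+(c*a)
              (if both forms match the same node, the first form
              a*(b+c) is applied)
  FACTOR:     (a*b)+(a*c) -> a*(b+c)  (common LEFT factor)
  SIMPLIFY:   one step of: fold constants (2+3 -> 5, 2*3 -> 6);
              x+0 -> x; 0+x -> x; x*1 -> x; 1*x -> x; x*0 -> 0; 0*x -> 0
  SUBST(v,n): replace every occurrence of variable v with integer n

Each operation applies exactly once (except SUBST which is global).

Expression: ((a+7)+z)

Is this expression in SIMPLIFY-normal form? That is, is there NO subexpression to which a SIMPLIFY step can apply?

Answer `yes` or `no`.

Expression: ((a+7)+z)
Scanning for simplifiable subexpressions (pre-order)...
  at root: ((a+7)+z) (not simplifiable)
  at L: (a+7) (not simplifiable)
Result: no simplifiable subexpression found -> normal form.

Answer: yes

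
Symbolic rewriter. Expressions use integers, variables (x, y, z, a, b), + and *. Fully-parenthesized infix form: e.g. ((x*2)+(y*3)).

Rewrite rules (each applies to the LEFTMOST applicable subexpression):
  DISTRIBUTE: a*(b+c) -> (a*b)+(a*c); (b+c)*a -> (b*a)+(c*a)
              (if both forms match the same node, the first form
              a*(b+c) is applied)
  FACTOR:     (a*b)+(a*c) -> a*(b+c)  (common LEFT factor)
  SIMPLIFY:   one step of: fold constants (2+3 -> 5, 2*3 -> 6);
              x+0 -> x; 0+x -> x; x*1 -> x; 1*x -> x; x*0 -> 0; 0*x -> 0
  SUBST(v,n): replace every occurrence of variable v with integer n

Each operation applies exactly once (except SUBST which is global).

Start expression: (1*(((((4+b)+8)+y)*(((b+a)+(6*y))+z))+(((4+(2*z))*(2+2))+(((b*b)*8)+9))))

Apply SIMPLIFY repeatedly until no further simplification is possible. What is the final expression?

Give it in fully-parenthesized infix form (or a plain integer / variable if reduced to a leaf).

Start: (1*(((((4+b)+8)+y)*(((b+a)+(6*y))+z))+(((4+(2*z))*(2+2))+(((b*b)*8)+9))))
Step 1: at root: (1*(((((4+b)+8)+y)*(((b+a)+(6*y))+z))+(((4+(2*z))*(2+2))+(((b*b)*8)+9)))) -> (((((4+b)+8)+y)*(((b+a)+(6*y))+z))+(((4+(2*z))*(2+2))+(((b*b)*8)+9))); overall: (1*(((((4+b)+8)+y)*(((b+a)+(6*y))+z))+(((4+(2*z))*(2+2))+(((b*b)*8)+9)))) -> (((((4+b)+8)+y)*(((b+a)+(6*y))+z))+(((4+(2*z))*(2+2))+(((b*b)*8)+9)))
Step 2: at RLR: (2+2) -> 4; overall: (((((4+b)+8)+y)*(((b+a)+(6*y))+z))+(((4+(2*z))*(2+2))+(((b*b)*8)+9))) -> (((((4+b)+8)+y)*(((b+a)+(6*y))+z))+(((4+(2*z))*4)+(((b*b)*8)+9)))
Fixed point: (((((4+b)+8)+y)*(((b+a)+(6*y))+z))+(((4+(2*z))*4)+(((b*b)*8)+9)))

Answer: (((((4+b)+8)+y)*(((b+a)+(6*y))+z))+(((4+(2*z))*4)+(((b*b)*8)+9)))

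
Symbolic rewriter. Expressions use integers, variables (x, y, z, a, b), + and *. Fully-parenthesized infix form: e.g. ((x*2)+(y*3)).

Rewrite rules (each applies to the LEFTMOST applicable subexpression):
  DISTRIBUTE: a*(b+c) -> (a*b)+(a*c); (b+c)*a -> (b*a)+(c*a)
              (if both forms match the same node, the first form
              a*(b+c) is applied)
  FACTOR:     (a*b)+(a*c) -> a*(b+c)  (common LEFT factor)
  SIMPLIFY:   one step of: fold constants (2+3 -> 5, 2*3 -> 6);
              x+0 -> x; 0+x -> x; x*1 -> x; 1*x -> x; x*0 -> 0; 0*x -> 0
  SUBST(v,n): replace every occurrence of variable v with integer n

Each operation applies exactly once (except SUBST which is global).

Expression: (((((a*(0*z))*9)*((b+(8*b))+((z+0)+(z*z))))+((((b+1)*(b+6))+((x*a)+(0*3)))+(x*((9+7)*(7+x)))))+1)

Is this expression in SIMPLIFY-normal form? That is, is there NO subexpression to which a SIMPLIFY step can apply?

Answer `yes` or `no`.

Answer: no

Derivation:
Expression: (((((a*(0*z))*9)*((b+(8*b))+((z+0)+(z*z))))+((((b+1)*(b+6))+((x*a)+(0*3)))+(x*((9+7)*(7+x)))))+1)
Scanning for simplifiable subexpressions (pre-order)...
  at root: (((((a*(0*z))*9)*((b+(8*b))+((z+0)+(z*z))))+((((b+1)*(b+6))+((x*a)+(0*3)))+(x*((9+7)*(7+x)))))+1) (not simplifiable)
  at L: ((((a*(0*z))*9)*((b+(8*b))+((z+0)+(z*z))))+((((b+1)*(b+6))+((x*a)+(0*3)))+(x*((9+7)*(7+x))))) (not simplifiable)
  at LL: (((a*(0*z))*9)*((b+(8*b))+((z+0)+(z*z)))) (not simplifiable)
  at LLL: ((a*(0*z))*9) (not simplifiable)
  at LLLL: (a*(0*z)) (not simplifiable)
  at LLLLR: (0*z) (SIMPLIFIABLE)
  at LLR: ((b+(8*b))+((z+0)+(z*z))) (not simplifiable)
  at LLRL: (b+(8*b)) (not simplifiable)
  at LLRLR: (8*b) (not simplifiable)
  at LLRR: ((z+0)+(z*z)) (not simplifiable)
  at LLRRL: (z+0) (SIMPLIFIABLE)
  at LLRRR: (z*z) (not simplifiable)
  at LR: ((((b+1)*(b+6))+((x*a)+(0*3)))+(x*((9+7)*(7+x)))) (not simplifiable)
  at LRL: (((b+1)*(b+6))+((x*a)+(0*3))) (not simplifiable)
  at LRLL: ((b+1)*(b+6)) (not simplifiable)
  at LRLLL: (b+1) (not simplifiable)
  at LRLLR: (b+6) (not simplifiable)
  at LRLR: ((x*a)+(0*3)) (not simplifiable)
  at LRLRL: (x*a) (not simplifiable)
  at LRLRR: (0*3) (SIMPLIFIABLE)
  at LRR: (x*((9+7)*(7+x))) (not simplifiable)
  at LRRR: ((9+7)*(7+x)) (not simplifiable)
  at LRRRL: (9+7) (SIMPLIFIABLE)
  at LRRRR: (7+x) (not simplifiable)
Found simplifiable subexpr at path LLLLR: (0*z)
One SIMPLIFY step would give: (((((a*0)*9)*((b+(8*b))+((z+0)+(z*z))))+((((b+1)*(b+6))+((x*a)+(0*3)))+(x*((9+7)*(7+x)))))+1)
-> NOT in normal form.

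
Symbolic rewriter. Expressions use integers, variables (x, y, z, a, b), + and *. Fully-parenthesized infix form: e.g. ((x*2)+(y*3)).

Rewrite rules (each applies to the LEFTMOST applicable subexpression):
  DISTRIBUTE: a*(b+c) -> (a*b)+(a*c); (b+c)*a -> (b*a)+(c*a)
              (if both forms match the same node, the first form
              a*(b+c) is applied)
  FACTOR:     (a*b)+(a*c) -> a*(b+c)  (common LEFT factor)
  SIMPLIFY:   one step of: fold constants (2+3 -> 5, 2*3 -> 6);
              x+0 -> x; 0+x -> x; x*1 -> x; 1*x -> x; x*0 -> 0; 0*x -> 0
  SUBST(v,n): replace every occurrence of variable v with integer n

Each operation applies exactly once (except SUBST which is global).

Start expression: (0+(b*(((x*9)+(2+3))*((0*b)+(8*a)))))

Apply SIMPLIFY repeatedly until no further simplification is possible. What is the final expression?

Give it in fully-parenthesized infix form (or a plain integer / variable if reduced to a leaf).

Start: (0+(b*(((x*9)+(2+3))*((0*b)+(8*a)))))
Step 1: at root: (0+(b*(((x*9)+(2+3))*((0*b)+(8*a))))) -> (b*(((x*9)+(2+3))*((0*b)+(8*a)))); overall: (0+(b*(((x*9)+(2+3))*((0*b)+(8*a))))) -> (b*(((x*9)+(2+3))*((0*b)+(8*a))))
Step 2: at RLR: (2+3) -> 5; overall: (b*(((x*9)+(2+3))*((0*b)+(8*a)))) -> (b*(((x*9)+5)*((0*b)+(8*a))))
Step 3: at RRL: (0*b) -> 0; overall: (b*(((x*9)+5)*((0*b)+(8*a)))) -> (b*(((x*9)+5)*(0+(8*a))))
Step 4: at RR: (0+(8*a)) -> (8*a); overall: (b*(((x*9)+5)*(0+(8*a)))) -> (b*(((x*9)+5)*(8*a)))
Fixed point: (b*(((x*9)+5)*(8*a)))

Answer: (b*(((x*9)+5)*(8*a)))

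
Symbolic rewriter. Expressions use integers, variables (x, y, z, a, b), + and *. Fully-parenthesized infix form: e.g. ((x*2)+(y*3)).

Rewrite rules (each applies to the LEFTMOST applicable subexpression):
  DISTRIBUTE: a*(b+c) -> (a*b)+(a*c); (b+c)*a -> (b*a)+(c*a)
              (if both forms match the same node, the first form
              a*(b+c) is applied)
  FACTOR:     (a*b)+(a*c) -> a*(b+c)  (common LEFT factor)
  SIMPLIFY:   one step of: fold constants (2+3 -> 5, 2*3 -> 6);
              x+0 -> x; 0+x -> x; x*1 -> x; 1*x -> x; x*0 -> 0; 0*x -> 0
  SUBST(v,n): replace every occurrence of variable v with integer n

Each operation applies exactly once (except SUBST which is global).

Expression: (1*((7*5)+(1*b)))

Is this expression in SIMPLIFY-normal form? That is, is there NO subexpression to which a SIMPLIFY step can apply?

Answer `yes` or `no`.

Expression: (1*((7*5)+(1*b)))
Scanning for simplifiable subexpressions (pre-order)...
  at root: (1*((7*5)+(1*b))) (SIMPLIFIABLE)
  at R: ((7*5)+(1*b)) (not simplifiable)
  at RL: (7*5) (SIMPLIFIABLE)
  at RR: (1*b) (SIMPLIFIABLE)
Found simplifiable subexpr at path root: (1*((7*5)+(1*b)))
One SIMPLIFY step would give: ((7*5)+(1*b))
-> NOT in normal form.

Answer: no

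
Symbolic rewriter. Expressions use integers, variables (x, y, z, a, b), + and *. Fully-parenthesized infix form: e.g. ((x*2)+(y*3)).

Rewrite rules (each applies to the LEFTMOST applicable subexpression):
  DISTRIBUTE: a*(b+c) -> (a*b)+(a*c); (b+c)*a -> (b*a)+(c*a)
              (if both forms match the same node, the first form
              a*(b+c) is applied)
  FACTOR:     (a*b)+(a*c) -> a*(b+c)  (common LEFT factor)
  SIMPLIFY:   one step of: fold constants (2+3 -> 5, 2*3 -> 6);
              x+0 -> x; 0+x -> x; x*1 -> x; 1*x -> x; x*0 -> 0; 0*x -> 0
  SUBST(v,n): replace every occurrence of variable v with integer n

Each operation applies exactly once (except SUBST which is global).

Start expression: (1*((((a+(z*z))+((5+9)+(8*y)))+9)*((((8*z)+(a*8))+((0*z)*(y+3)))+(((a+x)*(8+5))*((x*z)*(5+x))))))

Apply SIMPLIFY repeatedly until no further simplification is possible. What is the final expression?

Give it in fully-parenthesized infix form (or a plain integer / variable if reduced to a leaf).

Start: (1*((((a+(z*z))+((5+9)+(8*y)))+9)*((((8*z)+(a*8))+((0*z)*(y+3)))+(((a+x)*(8+5))*((x*z)*(5+x))))))
Step 1: at root: (1*((((a+(z*z))+((5+9)+(8*y)))+9)*((((8*z)+(a*8))+((0*z)*(y+3)))+(((a+x)*(8+5))*((x*z)*(5+x)))))) -> ((((a+(z*z))+((5+9)+(8*y)))+9)*((((8*z)+(a*8))+((0*z)*(y+3)))+(((a+x)*(8+5))*((x*z)*(5+x))))); overall: (1*((((a+(z*z))+((5+9)+(8*y)))+9)*((((8*z)+(a*8))+((0*z)*(y+3)))+(((a+x)*(8+5))*((x*z)*(5+x)))))) -> ((((a+(z*z))+((5+9)+(8*y)))+9)*((((8*z)+(a*8))+((0*z)*(y+3)))+(((a+x)*(8+5))*((x*z)*(5+x)))))
Step 2: at LLRL: (5+9) -> 14; overall: ((((a+(z*z))+((5+9)+(8*y)))+9)*((((8*z)+(a*8))+((0*z)*(y+3)))+(((a+x)*(8+5))*((x*z)*(5+x))))) -> ((((a+(z*z))+(14+(8*y)))+9)*((((8*z)+(a*8))+((0*z)*(y+3)))+(((a+x)*(8+5))*((x*z)*(5+x)))))
Step 3: at RLRL: (0*z) -> 0; overall: ((((a+(z*z))+(14+(8*y)))+9)*((((8*z)+(a*8))+((0*z)*(y+3)))+(((a+x)*(8+5))*((x*z)*(5+x))))) -> ((((a+(z*z))+(14+(8*y)))+9)*((((8*z)+(a*8))+(0*(y+3)))+(((a+x)*(8+5))*((x*z)*(5+x)))))
Step 4: at RLR: (0*(y+3)) -> 0; overall: ((((a+(z*z))+(14+(8*y)))+9)*((((8*z)+(a*8))+(0*(y+3)))+(((a+x)*(8+5))*((x*z)*(5+x))))) -> ((((a+(z*z))+(14+(8*y)))+9)*((((8*z)+(a*8))+0)+(((a+x)*(8+5))*((x*z)*(5+x)))))
Step 5: at RL: (((8*z)+(a*8))+0) -> ((8*z)+(a*8)); overall: ((((a+(z*z))+(14+(8*y)))+9)*((((8*z)+(a*8))+0)+(((a+x)*(8+5))*((x*z)*(5+x))))) -> ((((a+(z*z))+(14+(8*y)))+9)*(((8*z)+(a*8))+(((a+x)*(8+5))*((x*z)*(5+x)))))
Step 6: at RRLR: (8+5) -> 13; overall: ((((a+(z*z))+(14+(8*y)))+9)*(((8*z)+(a*8))+(((a+x)*(8+5))*((x*z)*(5+x))))) -> ((((a+(z*z))+(14+(8*y)))+9)*(((8*z)+(a*8))+(((a+x)*13)*((x*z)*(5+x)))))
Fixed point: ((((a+(z*z))+(14+(8*y)))+9)*(((8*z)+(a*8))+(((a+x)*13)*((x*z)*(5+x)))))

Answer: ((((a+(z*z))+(14+(8*y)))+9)*(((8*z)+(a*8))+(((a+x)*13)*((x*z)*(5+x)))))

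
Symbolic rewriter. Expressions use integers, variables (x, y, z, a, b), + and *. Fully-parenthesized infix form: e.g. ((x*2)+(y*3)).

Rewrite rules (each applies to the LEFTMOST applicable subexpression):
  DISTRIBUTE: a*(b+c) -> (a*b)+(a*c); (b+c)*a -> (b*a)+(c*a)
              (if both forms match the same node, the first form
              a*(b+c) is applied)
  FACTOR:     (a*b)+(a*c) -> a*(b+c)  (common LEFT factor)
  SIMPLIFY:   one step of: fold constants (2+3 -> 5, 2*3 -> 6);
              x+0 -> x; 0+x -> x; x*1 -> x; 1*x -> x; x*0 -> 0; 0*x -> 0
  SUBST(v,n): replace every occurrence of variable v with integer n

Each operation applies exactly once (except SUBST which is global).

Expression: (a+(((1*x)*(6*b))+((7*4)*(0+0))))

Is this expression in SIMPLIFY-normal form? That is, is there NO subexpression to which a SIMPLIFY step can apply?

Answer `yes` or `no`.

Expression: (a+(((1*x)*(6*b))+((7*4)*(0+0))))
Scanning for simplifiable subexpressions (pre-order)...
  at root: (a+(((1*x)*(6*b))+((7*4)*(0+0)))) (not simplifiable)
  at R: (((1*x)*(6*b))+((7*4)*(0+0))) (not simplifiable)
  at RL: ((1*x)*(6*b)) (not simplifiable)
  at RLL: (1*x) (SIMPLIFIABLE)
  at RLR: (6*b) (not simplifiable)
  at RR: ((7*4)*(0+0)) (not simplifiable)
  at RRL: (7*4) (SIMPLIFIABLE)
  at RRR: (0+0) (SIMPLIFIABLE)
Found simplifiable subexpr at path RLL: (1*x)
One SIMPLIFY step would give: (a+((x*(6*b))+((7*4)*(0+0))))
-> NOT in normal form.

Answer: no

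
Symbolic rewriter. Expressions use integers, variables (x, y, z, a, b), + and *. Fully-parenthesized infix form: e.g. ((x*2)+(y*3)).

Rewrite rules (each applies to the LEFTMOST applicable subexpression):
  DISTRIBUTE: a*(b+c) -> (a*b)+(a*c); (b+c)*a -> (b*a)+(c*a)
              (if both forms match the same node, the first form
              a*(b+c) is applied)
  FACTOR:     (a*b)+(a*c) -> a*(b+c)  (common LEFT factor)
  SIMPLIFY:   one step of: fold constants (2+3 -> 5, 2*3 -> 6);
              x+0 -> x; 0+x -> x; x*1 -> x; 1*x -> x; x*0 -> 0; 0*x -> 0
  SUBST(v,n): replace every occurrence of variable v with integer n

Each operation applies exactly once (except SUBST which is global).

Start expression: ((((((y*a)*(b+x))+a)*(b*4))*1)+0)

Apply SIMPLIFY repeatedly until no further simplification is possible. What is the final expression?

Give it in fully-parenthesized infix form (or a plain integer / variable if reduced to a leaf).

Answer: ((((y*a)*(b+x))+a)*(b*4))

Derivation:
Start: ((((((y*a)*(b+x))+a)*(b*4))*1)+0)
Step 1: at root: ((((((y*a)*(b+x))+a)*(b*4))*1)+0) -> (((((y*a)*(b+x))+a)*(b*4))*1); overall: ((((((y*a)*(b+x))+a)*(b*4))*1)+0) -> (((((y*a)*(b+x))+a)*(b*4))*1)
Step 2: at root: (((((y*a)*(b+x))+a)*(b*4))*1) -> ((((y*a)*(b+x))+a)*(b*4)); overall: (((((y*a)*(b+x))+a)*(b*4))*1) -> ((((y*a)*(b+x))+a)*(b*4))
Fixed point: ((((y*a)*(b+x))+a)*(b*4))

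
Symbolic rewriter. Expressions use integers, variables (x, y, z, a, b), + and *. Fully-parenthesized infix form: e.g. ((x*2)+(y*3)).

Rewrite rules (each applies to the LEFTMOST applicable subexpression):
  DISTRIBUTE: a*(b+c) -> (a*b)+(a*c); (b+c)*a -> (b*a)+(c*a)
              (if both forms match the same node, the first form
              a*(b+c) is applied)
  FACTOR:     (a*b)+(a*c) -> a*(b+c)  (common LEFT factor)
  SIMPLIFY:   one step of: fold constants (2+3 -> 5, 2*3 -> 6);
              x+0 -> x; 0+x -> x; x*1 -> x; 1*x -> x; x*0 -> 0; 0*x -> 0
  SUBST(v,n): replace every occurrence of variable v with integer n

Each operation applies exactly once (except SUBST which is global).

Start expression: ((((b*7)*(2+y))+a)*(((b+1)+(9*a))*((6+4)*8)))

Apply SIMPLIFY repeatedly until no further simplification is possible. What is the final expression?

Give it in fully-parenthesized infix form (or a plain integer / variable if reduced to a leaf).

Answer: ((((b*7)*(2+y))+a)*(((b+1)+(9*a))*80))

Derivation:
Start: ((((b*7)*(2+y))+a)*(((b+1)+(9*a))*((6+4)*8)))
Step 1: at RRL: (6+4) -> 10; overall: ((((b*7)*(2+y))+a)*(((b+1)+(9*a))*((6+4)*8))) -> ((((b*7)*(2+y))+a)*(((b+1)+(9*a))*(10*8)))
Step 2: at RR: (10*8) -> 80; overall: ((((b*7)*(2+y))+a)*(((b+1)+(9*a))*(10*8))) -> ((((b*7)*(2+y))+a)*(((b+1)+(9*a))*80))
Fixed point: ((((b*7)*(2+y))+a)*(((b+1)+(9*a))*80))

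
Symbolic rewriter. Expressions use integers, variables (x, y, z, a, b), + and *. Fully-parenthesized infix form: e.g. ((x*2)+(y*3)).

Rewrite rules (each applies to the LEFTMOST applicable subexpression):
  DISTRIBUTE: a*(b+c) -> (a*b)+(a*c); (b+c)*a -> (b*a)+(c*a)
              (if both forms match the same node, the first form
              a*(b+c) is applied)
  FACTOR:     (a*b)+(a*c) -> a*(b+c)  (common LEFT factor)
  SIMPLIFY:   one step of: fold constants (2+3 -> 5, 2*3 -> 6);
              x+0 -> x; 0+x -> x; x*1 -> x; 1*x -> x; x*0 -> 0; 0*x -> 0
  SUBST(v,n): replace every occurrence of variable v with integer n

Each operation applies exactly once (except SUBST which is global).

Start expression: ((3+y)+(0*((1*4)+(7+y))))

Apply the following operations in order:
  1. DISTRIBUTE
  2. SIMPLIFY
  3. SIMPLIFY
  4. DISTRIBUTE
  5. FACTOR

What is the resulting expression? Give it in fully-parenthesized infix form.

Start: ((3+y)+(0*((1*4)+(7+y))))
Apply DISTRIBUTE at R (target: (0*((1*4)+(7+y)))): ((3+y)+(0*((1*4)+(7+y)))) -> ((3+y)+((0*(1*4))+(0*(7+y))))
Apply SIMPLIFY at RL (target: (0*(1*4))): ((3+y)+((0*(1*4))+(0*(7+y)))) -> ((3+y)+(0+(0*(7+y))))
Apply SIMPLIFY at R (target: (0+(0*(7+y)))): ((3+y)+(0+(0*(7+y)))) -> ((3+y)+(0*(7+y)))
Apply DISTRIBUTE at R (target: (0*(7+y))): ((3+y)+(0*(7+y))) -> ((3+y)+((0*7)+(0*y)))
Apply FACTOR at R (target: ((0*7)+(0*y))): ((3+y)+((0*7)+(0*y))) -> ((3+y)+(0*(7+y)))

Answer: ((3+y)+(0*(7+y)))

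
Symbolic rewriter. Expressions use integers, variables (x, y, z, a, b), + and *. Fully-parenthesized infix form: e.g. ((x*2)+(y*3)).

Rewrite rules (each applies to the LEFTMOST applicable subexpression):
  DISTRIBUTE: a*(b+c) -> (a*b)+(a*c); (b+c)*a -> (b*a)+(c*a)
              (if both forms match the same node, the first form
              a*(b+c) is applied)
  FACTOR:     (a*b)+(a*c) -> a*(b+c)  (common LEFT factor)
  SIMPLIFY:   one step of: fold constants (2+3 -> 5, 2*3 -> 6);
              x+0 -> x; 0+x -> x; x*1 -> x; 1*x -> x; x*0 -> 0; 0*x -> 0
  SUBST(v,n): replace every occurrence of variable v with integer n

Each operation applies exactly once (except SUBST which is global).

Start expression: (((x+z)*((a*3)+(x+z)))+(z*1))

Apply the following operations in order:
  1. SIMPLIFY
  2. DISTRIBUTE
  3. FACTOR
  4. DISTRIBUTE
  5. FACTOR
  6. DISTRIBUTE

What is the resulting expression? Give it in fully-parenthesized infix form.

Start: (((x+z)*((a*3)+(x+z)))+(z*1))
Apply SIMPLIFY at R (target: (z*1)): (((x+z)*((a*3)+(x+z)))+(z*1)) -> (((x+z)*((a*3)+(x+z)))+z)
Apply DISTRIBUTE at L (target: ((x+z)*((a*3)+(x+z)))): (((x+z)*((a*3)+(x+z)))+z) -> ((((x+z)*(a*3))+((x+z)*(x+z)))+z)
Apply FACTOR at L (target: (((x+z)*(a*3))+((x+z)*(x+z)))): ((((x+z)*(a*3))+((x+z)*(x+z)))+z) -> (((x+z)*((a*3)+(x+z)))+z)
Apply DISTRIBUTE at L (target: ((x+z)*((a*3)+(x+z)))): (((x+z)*((a*3)+(x+z)))+z) -> ((((x+z)*(a*3))+((x+z)*(x+z)))+z)
Apply FACTOR at L (target: (((x+z)*(a*3))+((x+z)*(x+z)))): ((((x+z)*(a*3))+((x+z)*(x+z)))+z) -> (((x+z)*((a*3)+(x+z)))+z)
Apply DISTRIBUTE at L (target: ((x+z)*((a*3)+(x+z)))): (((x+z)*((a*3)+(x+z)))+z) -> ((((x+z)*(a*3))+((x+z)*(x+z)))+z)

Answer: ((((x+z)*(a*3))+((x+z)*(x+z)))+z)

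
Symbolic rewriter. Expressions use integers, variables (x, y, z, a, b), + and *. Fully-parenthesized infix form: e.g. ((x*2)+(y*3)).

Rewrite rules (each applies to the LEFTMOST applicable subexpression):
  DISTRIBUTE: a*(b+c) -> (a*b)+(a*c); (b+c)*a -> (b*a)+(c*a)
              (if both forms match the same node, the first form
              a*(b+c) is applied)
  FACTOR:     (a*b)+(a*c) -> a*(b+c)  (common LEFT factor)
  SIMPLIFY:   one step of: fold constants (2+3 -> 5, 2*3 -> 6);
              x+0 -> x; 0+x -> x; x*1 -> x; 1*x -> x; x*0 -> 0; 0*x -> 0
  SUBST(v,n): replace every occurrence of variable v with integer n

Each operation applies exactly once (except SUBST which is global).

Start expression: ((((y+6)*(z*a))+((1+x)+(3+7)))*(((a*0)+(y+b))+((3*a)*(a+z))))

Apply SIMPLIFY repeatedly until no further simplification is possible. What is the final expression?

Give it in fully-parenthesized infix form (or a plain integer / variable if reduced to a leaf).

Start: ((((y+6)*(z*a))+((1+x)+(3+7)))*(((a*0)+(y+b))+((3*a)*(a+z))))
Step 1: at LRR: (3+7) -> 10; overall: ((((y+6)*(z*a))+((1+x)+(3+7)))*(((a*0)+(y+b))+((3*a)*(a+z)))) -> ((((y+6)*(z*a))+((1+x)+10))*(((a*0)+(y+b))+((3*a)*(a+z))))
Step 2: at RLL: (a*0) -> 0; overall: ((((y+6)*(z*a))+((1+x)+10))*(((a*0)+(y+b))+((3*a)*(a+z)))) -> ((((y+6)*(z*a))+((1+x)+10))*((0+(y+b))+((3*a)*(a+z))))
Step 3: at RL: (0+(y+b)) -> (y+b); overall: ((((y+6)*(z*a))+((1+x)+10))*((0+(y+b))+((3*a)*(a+z)))) -> ((((y+6)*(z*a))+((1+x)+10))*((y+b)+((3*a)*(a+z))))
Fixed point: ((((y+6)*(z*a))+((1+x)+10))*((y+b)+((3*a)*(a+z))))

Answer: ((((y+6)*(z*a))+((1+x)+10))*((y+b)+((3*a)*(a+z))))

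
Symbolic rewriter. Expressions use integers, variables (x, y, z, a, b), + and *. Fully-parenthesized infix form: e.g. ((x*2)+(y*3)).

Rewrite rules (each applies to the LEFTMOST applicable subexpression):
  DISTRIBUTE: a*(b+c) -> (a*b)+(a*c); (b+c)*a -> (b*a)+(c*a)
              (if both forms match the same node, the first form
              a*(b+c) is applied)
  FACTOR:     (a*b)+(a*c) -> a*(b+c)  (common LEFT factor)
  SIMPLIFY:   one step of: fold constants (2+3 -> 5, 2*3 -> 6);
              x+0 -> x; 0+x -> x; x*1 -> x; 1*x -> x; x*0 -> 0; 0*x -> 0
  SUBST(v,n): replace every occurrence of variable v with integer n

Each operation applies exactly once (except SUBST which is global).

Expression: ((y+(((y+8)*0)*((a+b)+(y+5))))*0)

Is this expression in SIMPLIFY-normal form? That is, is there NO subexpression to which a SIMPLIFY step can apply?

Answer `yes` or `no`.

Answer: no

Derivation:
Expression: ((y+(((y+8)*0)*((a+b)+(y+5))))*0)
Scanning for simplifiable subexpressions (pre-order)...
  at root: ((y+(((y+8)*0)*((a+b)+(y+5))))*0) (SIMPLIFIABLE)
  at L: (y+(((y+8)*0)*((a+b)+(y+5)))) (not simplifiable)
  at LR: (((y+8)*0)*((a+b)+(y+5))) (not simplifiable)
  at LRL: ((y+8)*0) (SIMPLIFIABLE)
  at LRLL: (y+8) (not simplifiable)
  at LRR: ((a+b)+(y+5)) (not simplifiable)
  at LRRL: (a+b) (not simplifiable)
  at LRRR: (y+5) (not simplifiable)
Found simplifiable subexpr at path root: ((y+(((y+8)*0)*((a+b)+(y+5))))*0)
One SIMPLIFY step would give: 0
-> NOT in normal form.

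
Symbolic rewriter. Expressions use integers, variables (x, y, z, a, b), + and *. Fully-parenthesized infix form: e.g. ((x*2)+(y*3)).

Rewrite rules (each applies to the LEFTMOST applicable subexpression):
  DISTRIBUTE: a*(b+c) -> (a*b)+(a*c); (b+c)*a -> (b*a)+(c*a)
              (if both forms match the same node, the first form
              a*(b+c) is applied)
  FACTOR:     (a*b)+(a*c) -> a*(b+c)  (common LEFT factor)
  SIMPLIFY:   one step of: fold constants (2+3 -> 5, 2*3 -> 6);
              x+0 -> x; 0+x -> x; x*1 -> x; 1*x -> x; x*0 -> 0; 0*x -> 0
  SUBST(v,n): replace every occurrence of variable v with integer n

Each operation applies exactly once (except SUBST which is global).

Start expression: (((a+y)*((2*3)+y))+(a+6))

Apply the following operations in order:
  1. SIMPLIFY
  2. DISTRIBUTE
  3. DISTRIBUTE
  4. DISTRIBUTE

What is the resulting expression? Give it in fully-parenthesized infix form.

Start: (((a+y)*((2*3)+y))+(a+6))
Apply SIMPLIFY at LRL (target: (2*3)): (((a+y)*((2*3)+y))+(a+6)) -> (((a+y)*(6+y))+(a+6))
Apply DISTRIBUTE at L (target: ((a+y)*(6+y))): (((a+y)*(6+y))+(a+6)) -> ((((a+y)*6)+((a+y)*y))+(a+6))
Apply DISTRIBUTE at LL (target: ((a+y)*6)): ((((a+y)*6)+((a+y)*y))+(a+6)) -> ((((a*6)+(y*6))+((a+y)*y))+(a+6))
Apply DISTRIBUTE at LR (target: ((a+y)*y)): ((((a*6)+(y*6))+((a+y)*y))+(a+6)) -> ((((a*6)+(y*6))+((a*y)+(y*y)))+(a+6))

Answer: ((((a*6)+(y*6))+((a*y)+(y*y)))+(a+6))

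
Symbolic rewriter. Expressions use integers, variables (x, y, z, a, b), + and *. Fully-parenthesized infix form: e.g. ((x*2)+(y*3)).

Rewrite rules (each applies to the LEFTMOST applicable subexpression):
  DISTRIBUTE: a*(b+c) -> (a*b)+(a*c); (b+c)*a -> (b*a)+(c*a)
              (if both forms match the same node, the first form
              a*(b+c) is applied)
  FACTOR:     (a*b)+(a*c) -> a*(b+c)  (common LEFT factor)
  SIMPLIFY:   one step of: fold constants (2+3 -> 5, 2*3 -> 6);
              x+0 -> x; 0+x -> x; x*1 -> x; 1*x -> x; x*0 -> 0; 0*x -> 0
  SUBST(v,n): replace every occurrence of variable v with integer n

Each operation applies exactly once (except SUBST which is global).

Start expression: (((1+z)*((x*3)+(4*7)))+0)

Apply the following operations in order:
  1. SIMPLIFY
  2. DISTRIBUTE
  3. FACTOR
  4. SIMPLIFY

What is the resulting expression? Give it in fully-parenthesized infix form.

Answer: ((1+z)*((x*3)+28))

Derivation:
Start: (((1+z)*((x*3)+(4*7)))+0)
Apply SIMPLIFY at root (target: (((1+z)*((x*3)+(4*7)))+0)): (((1+z)*((x*3)+(4*7)))+0) -> ((1+z)*((x*3)+(4*7)))
Apply DISTRIBUTE at root (target: ((1+z)*((x*3)+(4*7)))): ((1+z)*((x*3)+(4*7))) -> (((1+z)*(x*3))+((1+z)*(4*7)))
Apply FACTOR at root (target: (((1+z)*(x*3))+((1+z)*(4*7)))): (((1+z)*(x*3))+((1+z)*(4*7))) -> ((1+z)*((x*3)+(4*7)))
Apply SIMPLIFY at RR (target: (4*7)): ((1+z)*((x*3)+(4*7))) -> ((1+z)*((x*3)+28))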